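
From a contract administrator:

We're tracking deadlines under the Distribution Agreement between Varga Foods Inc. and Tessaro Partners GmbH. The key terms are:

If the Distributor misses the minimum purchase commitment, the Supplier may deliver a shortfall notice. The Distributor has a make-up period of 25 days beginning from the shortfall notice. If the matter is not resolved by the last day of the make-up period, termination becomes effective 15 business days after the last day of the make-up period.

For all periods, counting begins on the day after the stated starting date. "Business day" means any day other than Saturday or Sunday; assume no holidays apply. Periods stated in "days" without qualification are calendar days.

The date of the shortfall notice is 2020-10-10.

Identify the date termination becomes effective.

The last day of the make-up period: 25 calendar days after 2020-10-10 is 2020-11-04.
From Wednesday, 2020-11-04, 15 business days (Nov 5, Nov 6, Nov 9, Nov 10, …, Nov 23, Nov 24, Nov 25, skipping weekends) brings us to Wednesday, 2020-11-25, which is the date termination becomes effective.

2020-11-25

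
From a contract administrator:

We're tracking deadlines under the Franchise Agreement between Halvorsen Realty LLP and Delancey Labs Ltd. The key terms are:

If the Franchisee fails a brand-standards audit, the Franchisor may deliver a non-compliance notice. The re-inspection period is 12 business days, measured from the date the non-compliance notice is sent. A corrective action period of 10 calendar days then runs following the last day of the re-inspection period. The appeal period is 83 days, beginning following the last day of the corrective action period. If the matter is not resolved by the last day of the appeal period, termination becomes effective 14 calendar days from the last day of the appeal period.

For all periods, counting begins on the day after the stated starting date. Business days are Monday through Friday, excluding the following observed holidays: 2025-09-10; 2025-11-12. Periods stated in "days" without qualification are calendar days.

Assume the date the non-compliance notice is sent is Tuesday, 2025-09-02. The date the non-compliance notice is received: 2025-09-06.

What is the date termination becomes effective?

From Tuesday, 2025-09-02, 12 business days (Sep 3, Sep 4, Sep 5, Sep 8, …, Sep 17, Sep 18, Sep 19, skipping weekends and the listed holiday on Sep 10) brings us to Friday, 2025-09-19, which is the last day of the re-inspection period.
Adding 10 calendar days to 2025-09-19 gives 2025-09-29, which is the last day of the corrective action period.
Adding 83 calendar days to 2025-09-29 gives 2025-12-21, which is the last day of the appeal period.
The date termination becomes effective: 14 calendar days after 2025-12-21 is 2026-01-04.

2026-01-04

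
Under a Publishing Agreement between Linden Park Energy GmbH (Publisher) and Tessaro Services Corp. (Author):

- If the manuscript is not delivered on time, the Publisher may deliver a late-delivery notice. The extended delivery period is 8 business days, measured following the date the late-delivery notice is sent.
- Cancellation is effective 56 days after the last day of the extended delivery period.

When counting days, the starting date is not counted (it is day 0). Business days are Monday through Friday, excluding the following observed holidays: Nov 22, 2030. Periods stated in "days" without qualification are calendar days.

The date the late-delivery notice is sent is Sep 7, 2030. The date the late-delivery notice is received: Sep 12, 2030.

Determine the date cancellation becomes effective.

The last day of the extended delivery period: counting 8 business days from Saturday, Sep 7, 2030 (Sep 9, Sep 10, Sep 11, Sep 12, Sep 13, Sep 16, Sep 17, Sep 18, skipping weekends) reaches Wednesday, Sep 18, 2030.
Adding 56 calendar days to Sep 18, 2030 gives Nov 13, 2030, which is the date cancellation becomes effective.

Nov 13, 2030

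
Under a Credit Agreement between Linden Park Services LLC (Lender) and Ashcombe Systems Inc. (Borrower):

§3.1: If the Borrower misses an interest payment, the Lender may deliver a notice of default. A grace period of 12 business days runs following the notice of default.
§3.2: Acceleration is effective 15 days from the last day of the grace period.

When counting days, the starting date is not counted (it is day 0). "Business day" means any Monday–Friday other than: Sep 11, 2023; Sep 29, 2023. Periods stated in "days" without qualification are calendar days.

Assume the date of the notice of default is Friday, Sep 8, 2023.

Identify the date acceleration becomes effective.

Oct 12, 2023

The last day of the grace period: counting 12 business days from Friday, Sep 8, 2023 (Sep 12, Sep 13, Sep 14, Sep 15, …, Sep 25, Sep 26, Sep 27, skipping weekends and the listed holiday on Sep 11) reaches Wednesday, Sep 27, 2023.
The date acceleration becomes effective: 15 calendar days after Sep 27, 2023 is Oct 12, 2023.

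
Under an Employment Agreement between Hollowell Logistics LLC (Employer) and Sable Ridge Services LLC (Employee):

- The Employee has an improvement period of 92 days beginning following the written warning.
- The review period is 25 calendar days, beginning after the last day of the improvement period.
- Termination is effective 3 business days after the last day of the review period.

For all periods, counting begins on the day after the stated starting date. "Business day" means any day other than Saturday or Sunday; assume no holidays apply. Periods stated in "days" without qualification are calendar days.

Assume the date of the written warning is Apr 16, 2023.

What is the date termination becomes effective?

Adding 92 calendar days to Apr 16, 2023 gives Jul 17, 2023, which is the last day of the improvement period.
The last day of the review period: Jul 17, 2023 + 25 days = Aug 11, 2023.
The date termination becomes effective: 3 business days after Friday, Aug 11, 2023, skipping weekends — Aug 14, Aug 15, Aug 16 — lands on Wednesday, Aug 16, 2023.

Aug 16, 2023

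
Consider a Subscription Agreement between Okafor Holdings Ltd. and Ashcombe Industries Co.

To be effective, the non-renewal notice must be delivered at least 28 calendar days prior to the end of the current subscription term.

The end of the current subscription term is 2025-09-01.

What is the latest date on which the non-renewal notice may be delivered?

2025-09-01 minus 28 days is 2025-08-04.

2025-08-04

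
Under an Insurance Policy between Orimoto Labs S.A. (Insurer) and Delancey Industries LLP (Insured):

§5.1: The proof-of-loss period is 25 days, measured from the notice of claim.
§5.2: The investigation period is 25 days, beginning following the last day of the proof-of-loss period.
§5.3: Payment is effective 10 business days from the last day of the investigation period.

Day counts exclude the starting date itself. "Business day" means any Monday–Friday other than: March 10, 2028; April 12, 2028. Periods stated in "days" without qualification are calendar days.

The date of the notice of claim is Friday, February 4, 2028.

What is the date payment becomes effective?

April 7, 2028

Adding 25 calendar days to February 4, 2028 gives February 29, 2028, which is the last day of the proof-of-loss period.
The last day of the investigation period: February 29, 2028 + 25 days = March 25, 2028.
The date payment becomes effective: counting 10 business days from Saturday, March 25, 2028 (Mar 27, Mar 28, Mar 29, Mar 30, Mar 31, Apr 3, Apr 4, Apr 5, Apr 6, Apr 7, skipping weekends) reaches Friday, April 7, 2028.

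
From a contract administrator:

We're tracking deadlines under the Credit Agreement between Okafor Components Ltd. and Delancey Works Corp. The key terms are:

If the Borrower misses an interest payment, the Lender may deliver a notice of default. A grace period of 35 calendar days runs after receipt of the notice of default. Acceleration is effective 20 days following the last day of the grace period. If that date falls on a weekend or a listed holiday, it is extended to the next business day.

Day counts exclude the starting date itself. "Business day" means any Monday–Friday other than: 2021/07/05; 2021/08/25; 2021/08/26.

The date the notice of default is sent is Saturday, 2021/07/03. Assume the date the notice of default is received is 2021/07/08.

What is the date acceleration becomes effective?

The last day of the grace period: 35 calendar days after 2021/07/08 is 2021/08/12.
The date acceleration becomes effective: 20 calendar days after 2021/08/12 is 2021/09/01. 2021/09/01 is a Wednesday and is not a listed holiday, so no roll-forward applies.

2021/09/01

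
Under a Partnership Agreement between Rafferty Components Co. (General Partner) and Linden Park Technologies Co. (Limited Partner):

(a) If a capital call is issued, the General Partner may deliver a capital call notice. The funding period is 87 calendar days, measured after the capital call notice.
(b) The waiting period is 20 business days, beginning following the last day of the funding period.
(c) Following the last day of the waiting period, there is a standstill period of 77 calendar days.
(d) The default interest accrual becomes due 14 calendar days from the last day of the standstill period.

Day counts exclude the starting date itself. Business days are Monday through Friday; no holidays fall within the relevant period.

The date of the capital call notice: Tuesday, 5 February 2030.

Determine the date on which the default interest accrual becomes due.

30 August 2030

The last day of the funding period: 5 February 2030 + 87 days = 3 May 2030.
The last day of the waiting period: 20 business days after Friday, 3 May 2030, skipping weekends — May 6, May 7, May 8, May 9, …, May 29, May 30, May 31 — lands on Friday, 31 May 2030.
The last day of the standstill period: 77 calendar days after 31 May 2030 is 16 August 2030.
The date on which the default interest accrual becomes due: 16 August 2030 + 14 days = 30 August 2030.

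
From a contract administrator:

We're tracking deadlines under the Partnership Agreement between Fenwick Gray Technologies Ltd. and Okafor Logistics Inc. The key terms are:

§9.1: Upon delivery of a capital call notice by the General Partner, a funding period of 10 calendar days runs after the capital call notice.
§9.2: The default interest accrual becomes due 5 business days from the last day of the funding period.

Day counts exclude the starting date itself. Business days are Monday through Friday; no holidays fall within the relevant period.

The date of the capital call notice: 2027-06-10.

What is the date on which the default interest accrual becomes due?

The last day of the funding period: 2027-06-10 + 10 days = 2027-06-20.
The date on which the default interest accrual becomes due: counting 5 business days from Sunday, 2027-06-20 (Jun 21, Jun 22, Jun 23, Jun 24, Jun 25, skipping weekends) reaches Friday, 2027-06-25.

2027-06-25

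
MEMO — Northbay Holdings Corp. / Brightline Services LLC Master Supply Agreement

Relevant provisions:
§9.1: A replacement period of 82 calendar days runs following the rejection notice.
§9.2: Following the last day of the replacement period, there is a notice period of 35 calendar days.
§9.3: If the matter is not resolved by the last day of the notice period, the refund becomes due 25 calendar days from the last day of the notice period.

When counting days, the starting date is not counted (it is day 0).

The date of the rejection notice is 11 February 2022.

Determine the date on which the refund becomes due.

The last day of the replacement period: 82 calendar days after 11 February 2022 is 4 May 2022.
The last day of the notice period: 35 calendar days after 4 May 2022 is 8 June 2022.
The date on which the refund becomes due: 25 calendar days after 8 June 2022 is 3 July 2022.

3 July 2022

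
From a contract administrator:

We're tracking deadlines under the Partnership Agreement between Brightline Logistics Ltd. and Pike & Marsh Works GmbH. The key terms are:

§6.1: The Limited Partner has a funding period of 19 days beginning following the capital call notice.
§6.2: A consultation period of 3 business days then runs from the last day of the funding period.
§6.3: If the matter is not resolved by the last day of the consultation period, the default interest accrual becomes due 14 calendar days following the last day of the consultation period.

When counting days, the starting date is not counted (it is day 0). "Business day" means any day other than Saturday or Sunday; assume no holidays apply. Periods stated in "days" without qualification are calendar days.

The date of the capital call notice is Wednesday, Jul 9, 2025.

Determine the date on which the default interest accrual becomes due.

Aug 14, 2025

The last day of the funding period: Jul 9, 2025 + 19 days = Jul 28, 2025.
The last day of the consultation period: counting 3 business days from Monday, Jul 28, 2025 (Jul 29, Jul 30, Jul 31, skipping weekends) reaches Thursday, Jul 31, 2025.
Adding 14 calendar days to Jul 31, 2025 gives Aug 14, 2025, which is the date on which the default interest accrual becomes due.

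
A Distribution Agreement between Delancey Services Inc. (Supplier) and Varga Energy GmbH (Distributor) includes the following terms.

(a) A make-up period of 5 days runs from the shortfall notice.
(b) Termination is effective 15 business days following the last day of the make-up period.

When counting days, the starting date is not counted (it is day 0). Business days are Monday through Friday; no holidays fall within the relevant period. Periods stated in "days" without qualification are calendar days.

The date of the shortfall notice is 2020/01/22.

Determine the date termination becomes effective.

The last day of the make-up period: 2020/01/22 + 5 days = 2020/01/27.
From Monday, 2020/01/27, 15 business days (Jan 28, Jan 29, Jan 30, Jan 31, …, Feb 13, Feb 14, Feb 17, skipping weekends) brings us to Monday, 2020/02/17, which is the date termination becomes effective.

2020/02/17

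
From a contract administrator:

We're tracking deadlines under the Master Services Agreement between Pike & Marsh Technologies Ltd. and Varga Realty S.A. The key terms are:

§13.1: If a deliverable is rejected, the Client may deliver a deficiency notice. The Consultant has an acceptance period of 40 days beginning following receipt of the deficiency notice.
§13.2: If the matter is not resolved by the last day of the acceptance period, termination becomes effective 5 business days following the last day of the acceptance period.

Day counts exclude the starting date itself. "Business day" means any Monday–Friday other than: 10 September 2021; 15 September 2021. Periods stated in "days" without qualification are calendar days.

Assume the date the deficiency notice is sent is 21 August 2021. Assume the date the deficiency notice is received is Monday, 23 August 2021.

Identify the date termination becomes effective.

8 October 2021

The last day of the acceptance period: 23 August 2021 + 40 days = 2 October 2021.
From Saturday, 2 October 2021, 5 business days (Oct 4, Oct 5, Oct 6, Oct 7, Oct 8, skipping weekends) brings us to Friday, 8 October 2021, which is the date termination becomes effective.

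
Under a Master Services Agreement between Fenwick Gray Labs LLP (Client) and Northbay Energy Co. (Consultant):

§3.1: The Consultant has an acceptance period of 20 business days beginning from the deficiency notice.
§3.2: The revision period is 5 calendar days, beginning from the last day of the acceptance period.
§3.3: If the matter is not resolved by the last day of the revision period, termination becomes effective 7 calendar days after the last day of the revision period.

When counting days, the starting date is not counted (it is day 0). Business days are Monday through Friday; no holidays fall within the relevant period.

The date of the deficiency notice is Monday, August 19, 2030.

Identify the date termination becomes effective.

September 28, 2030

The last day of the acceptance period: 20 business days after Monday, August 19, 2030, skipping weekends — Aug 20, Aug 21, Aug 22, Aug 23, …, Sep 12, Sep 13, Sep 16 — lands on Monday, September 16, 2030.
Adding 5 calendar days to September 16, 2030 gives September 21, 2030, which is the last day of the revision period.
The date termination becomes effective: 7 calendar days after September 21, 2030 is September 28, 2030.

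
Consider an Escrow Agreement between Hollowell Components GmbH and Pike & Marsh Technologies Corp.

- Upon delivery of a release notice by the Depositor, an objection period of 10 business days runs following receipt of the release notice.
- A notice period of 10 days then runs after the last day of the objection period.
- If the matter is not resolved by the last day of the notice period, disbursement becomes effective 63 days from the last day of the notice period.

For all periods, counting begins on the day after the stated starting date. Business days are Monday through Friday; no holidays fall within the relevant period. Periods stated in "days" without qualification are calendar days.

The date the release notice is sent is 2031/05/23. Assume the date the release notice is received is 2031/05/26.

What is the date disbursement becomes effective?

The last day of the objection period: 10 business days after Monday, 2031/05/26, skipping weekends — May 27, May 28, May 29, May 30, Jun 2, Jun 3, Jun 4, Jun 5, Jun 6, Jun 9 — lands on Monday, 2031/06/09.
Adding 10 calendar days to 2031/06/09 gives 2031/06/19, which is the last day of the notice period.
The date disbursement becomes effective: 63 calendar days after 2031/06/19 is 2031/08/21.

2031/08/21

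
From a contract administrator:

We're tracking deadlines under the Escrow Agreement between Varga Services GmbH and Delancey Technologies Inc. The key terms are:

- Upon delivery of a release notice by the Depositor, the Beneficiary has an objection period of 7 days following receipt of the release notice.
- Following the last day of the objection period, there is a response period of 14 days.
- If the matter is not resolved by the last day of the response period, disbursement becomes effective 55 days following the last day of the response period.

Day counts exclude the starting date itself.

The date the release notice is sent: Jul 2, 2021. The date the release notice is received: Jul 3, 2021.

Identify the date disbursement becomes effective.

Adding 7 calendar days to Jul 3, 2021 gives Jul 10, 2021, which is the last day of the objection period.
The last day of the response period: 14 calendar days after Jul 10, 2021 is Jul 24, 2021.
The date disbursement becomes effective: Jul 24, 2021 + 55 days = Sep 17, 2021.

Sep 17, 2021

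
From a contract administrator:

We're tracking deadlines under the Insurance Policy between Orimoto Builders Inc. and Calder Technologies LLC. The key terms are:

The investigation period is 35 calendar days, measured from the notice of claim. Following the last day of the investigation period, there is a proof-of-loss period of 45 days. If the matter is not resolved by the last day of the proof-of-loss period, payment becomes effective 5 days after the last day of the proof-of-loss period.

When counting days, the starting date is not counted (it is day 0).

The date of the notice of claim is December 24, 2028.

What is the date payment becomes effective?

March 19, 2029

Adding 35 calendar days to December 24, 2028 gives January 28, 2029, which is the last day of the investigation period.
The last day of the proof-of-loss period: 45 calendar days after January 28, 2029 is March 14, 2029.
The date payment becomes effective: 5 calendar days after March 14, 2029 is March 19, 2029.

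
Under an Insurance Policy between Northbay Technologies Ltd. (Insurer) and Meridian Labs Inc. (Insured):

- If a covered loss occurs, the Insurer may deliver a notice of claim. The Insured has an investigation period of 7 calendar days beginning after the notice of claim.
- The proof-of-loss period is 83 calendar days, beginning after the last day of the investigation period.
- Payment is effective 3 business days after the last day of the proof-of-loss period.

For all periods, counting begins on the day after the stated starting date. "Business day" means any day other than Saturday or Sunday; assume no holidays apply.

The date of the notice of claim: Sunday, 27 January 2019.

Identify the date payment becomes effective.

The last day of the investigation period: 27 January 2019 + 7 days = 3 February 2019.
The last day of the proof-of-loss period: 3 February 2019 + 83 days = 27 April 2019.
From Saturday, 27 April 2019, 3 business days (Apr 29, Apr 30, May 1, skipping weekends) brings us to Wednesday, 1 May 2019, which is the date payment becomes effective.

1 May 2019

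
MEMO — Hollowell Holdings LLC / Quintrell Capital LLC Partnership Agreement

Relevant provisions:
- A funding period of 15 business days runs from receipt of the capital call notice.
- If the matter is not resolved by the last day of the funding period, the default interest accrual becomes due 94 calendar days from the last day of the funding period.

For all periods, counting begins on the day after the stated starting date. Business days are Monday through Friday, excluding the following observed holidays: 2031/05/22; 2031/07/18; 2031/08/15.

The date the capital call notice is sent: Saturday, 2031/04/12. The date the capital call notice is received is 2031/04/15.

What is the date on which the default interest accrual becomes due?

The last day of the funding period: 15 business days after Tuesday, 2031/04/15, skipping weekends — Apr 16, Apr 17, Apr 18, Apr 21, …, May 2, May 5, May 6 — lands on Tuesday, 2031/05/06.
The date on which the default interest accrual becomes due: 94 calendar days after 2031/05/06 is 2031/08/08.

2031/08/08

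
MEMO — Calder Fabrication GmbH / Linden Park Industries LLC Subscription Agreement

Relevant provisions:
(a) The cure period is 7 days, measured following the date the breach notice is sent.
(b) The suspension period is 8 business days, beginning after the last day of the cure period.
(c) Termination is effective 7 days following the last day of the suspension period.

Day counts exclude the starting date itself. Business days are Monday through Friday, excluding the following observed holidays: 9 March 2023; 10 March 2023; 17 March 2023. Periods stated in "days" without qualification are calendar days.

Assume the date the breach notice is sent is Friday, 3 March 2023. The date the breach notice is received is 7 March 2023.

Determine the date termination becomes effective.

The last day of the cure period: 3 March 2023 + 7 days = 10 March 2023.
From Friday, 10 March 2023, 8 business days (Mar 13, Mar 14, Mar 15, Mar 16, Mar 20, Mar 21, Mar 22, Mar 23, skipping weekends and the listed holiday on Mar 17) brings us to Thursday, 23 March 2023, which is the last day of the suspension period.
Adding 7 calendar days to 23 March 2023 gives 30 March 2023, which is the date termination becomes effective.

30 March 2023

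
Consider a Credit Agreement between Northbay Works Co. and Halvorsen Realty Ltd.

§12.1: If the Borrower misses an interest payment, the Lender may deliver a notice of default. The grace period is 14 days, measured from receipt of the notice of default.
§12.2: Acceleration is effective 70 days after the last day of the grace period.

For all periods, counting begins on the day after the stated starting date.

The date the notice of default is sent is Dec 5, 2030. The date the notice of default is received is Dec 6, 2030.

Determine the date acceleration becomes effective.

The last day of the grace period: 14 calendar days after Dec 6, 2030 is Dec 20, 2030.
The date acceleration becomes effective: Dec 20, 2030 + 70 days = Feb 28, 2031.

Feb 28, 2031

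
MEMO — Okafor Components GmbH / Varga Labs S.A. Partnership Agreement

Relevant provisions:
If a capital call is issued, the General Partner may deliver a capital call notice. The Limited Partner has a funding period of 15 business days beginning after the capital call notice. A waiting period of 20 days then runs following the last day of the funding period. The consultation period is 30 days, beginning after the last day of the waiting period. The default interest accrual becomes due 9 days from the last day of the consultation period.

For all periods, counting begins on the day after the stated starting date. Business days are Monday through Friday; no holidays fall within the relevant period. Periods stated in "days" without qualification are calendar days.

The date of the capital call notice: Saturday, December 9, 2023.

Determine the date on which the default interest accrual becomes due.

From Saturday, December 9, 2023, 15 business days (Dec 11, Dec 12, Dec 13, Dec 14, …, Dec 27, Dec 28, Dec 29, skipping weekends) brings us to Friday, December 29, 2023, which is the last day of the funding period.
The last day of the waiting period: December 29, 2023 + 20 days = January 18, 2024.
Adding 30 calendar days to January 18, 2024 gives February 17, 2024, which is the last day of the consultation period.
Adding 9 calendar days to February 17, 2024 gives February 26, 2024, which is the date on which the default interest accrual becomes due.

February 26, 2024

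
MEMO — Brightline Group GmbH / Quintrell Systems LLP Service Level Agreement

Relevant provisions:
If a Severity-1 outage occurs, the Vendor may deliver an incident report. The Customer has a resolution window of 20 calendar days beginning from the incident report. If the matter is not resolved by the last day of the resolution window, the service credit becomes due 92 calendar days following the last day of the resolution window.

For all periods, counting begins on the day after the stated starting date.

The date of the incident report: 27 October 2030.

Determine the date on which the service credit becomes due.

16 February 2031

The last day of the resolution window: 20 calendar days after 27 October 2030 is 16 November 2030.
Adding 92 calendar days to 16 November 2030 gives 16 February 2031, which is the date on which the service credit becomes due.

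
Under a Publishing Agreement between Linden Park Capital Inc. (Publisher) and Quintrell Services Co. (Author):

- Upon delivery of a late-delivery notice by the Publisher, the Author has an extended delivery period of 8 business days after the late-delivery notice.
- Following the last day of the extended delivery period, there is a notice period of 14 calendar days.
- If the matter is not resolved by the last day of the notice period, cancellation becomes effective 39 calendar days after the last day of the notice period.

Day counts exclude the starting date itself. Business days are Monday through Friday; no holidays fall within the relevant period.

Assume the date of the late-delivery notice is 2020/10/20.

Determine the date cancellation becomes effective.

2020/12/22

From Tuesday, 2020/10/20, 8 business days (Oct 21, Oct 22, Oct 23, Oct 26, Oct 27, Oct 28, Oct 29, Oct 30, skipping weekends) brings us to Friday, 2020/10/30, which is the last day of the extended delivery period.
The last day of the notice period: 2020/10/30 + 14 days = 2020/11/13.
Adding 39 calendar days to 2020/11/13 gives 2020/12/22, which is the date cancellation becomes effective.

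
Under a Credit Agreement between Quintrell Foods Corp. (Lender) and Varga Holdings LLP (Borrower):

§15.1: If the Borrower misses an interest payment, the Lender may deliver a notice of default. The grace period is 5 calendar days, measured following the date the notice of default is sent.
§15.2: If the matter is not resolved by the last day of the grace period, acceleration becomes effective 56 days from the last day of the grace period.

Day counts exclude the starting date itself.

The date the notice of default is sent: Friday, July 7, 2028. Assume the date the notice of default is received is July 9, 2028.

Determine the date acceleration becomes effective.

The last day of the grace period: July 7, 2028 + 5 days = July 12, 2028.
The date acceleration becomes effective: July 12, 2028 + 56 days = September 6, 2028.

September 6, 2028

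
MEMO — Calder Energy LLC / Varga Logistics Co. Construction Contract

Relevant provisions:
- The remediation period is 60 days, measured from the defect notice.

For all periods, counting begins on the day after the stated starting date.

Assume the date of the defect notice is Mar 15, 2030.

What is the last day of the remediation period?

May 14, 2030

The last day of the remediation period: Mar 15, 2030 + 60 days = May 14, 2030.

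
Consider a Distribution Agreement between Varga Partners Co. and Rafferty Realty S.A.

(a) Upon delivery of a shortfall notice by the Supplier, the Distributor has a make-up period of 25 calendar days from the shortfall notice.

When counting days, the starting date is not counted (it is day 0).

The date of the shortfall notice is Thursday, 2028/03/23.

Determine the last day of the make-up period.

2028/04/17

Adding 25 calendar days to 2028/03/23 gives 2028/04/17, which is the last day of the make-up period.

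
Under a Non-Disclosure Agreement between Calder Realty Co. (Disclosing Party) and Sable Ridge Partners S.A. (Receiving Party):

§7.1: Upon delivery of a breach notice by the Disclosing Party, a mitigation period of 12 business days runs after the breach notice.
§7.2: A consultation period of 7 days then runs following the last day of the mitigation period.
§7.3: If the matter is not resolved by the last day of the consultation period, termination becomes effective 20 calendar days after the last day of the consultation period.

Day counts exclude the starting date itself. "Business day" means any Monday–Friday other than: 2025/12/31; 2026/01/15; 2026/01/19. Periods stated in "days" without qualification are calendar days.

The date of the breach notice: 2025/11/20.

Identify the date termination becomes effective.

The last day of the mitigation period: counting 12 business days from Thursday, 2025/11/20 (Nov 21, Nov 24, Nov 25, Nov 26, …, Dec 4, Dec 5, Dec 8, skipping weekends) reaches Monday, 2025/12/08.
The last day of the consultation period: 7 calendar days after 2025/12/08 is 2025/12/15.
Adding 20 calendar days to 2025/12/15 gives 2026/01/04, which is the date termination becomes effective.

2026/01/04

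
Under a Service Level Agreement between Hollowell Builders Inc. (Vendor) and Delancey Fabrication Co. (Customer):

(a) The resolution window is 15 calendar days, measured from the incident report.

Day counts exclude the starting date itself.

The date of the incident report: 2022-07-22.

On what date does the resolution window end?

Adding 15 calendar days to 2022-07-22 gives 2022-08-06, which is the last day of the resolution window.

2022-08-06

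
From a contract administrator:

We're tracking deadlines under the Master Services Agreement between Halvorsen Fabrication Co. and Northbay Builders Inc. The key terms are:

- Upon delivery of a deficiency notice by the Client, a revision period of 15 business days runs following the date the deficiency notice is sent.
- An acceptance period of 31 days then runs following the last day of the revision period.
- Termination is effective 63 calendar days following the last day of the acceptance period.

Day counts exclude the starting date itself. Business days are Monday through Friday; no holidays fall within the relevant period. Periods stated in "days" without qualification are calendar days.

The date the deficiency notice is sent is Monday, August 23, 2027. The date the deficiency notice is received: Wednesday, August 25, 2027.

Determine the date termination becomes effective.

The last day of the revision period: 15 business days after Monday, August 23, 2027, skipping weekends — Aug 24, Aug 25, Aug 26, Aug 27, …, Sep 9, Sep 10, Sep 13 — lands on Monday, September 13, 2027.
The last day of the acceptance period: 31 calendar days after September 13, 2027 is October 14, 2027.
The date termination becomes effective: October 14, 2027 + 63 days = December 16, 2027.

December 16, 2027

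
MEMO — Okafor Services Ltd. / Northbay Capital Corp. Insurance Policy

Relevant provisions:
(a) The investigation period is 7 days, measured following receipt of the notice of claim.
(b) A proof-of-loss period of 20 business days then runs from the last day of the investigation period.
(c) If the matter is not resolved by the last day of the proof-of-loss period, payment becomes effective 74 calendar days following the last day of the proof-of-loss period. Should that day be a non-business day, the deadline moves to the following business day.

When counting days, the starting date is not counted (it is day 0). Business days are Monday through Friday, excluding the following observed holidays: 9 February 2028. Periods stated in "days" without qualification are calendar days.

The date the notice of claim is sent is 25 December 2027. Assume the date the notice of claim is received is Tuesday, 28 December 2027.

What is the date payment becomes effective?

17 April 2028

Adding 7 calendar days to 28 December 2027 gives 4 January 2028, which is the last day of the investigation period.
The last day of the proof-of-loss period: 20 business days after Tuesday, 4 January 2028, skipping weekends — Jan 5, Jan 6, Jan 7, Jan 10, …, Jan 28, Jan 31, Feb 1 — lands on Tuesday, 1 February 2028.
The date payment becomes effective: 1 February 2028 + 74 days = 15 April 2028. That falls on a Saturday, so it rolls to the next business day, Monday, 17 April 2028.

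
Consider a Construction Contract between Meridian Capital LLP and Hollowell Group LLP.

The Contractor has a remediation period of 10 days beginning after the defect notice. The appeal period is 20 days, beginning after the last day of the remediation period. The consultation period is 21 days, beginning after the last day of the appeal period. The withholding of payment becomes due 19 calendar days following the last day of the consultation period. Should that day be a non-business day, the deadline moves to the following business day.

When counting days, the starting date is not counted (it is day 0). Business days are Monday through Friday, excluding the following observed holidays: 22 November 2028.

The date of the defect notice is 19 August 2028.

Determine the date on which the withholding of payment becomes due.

30 October 2028

The last day of the remediation period: 19 August 2028 + 10 days = 29 August 2028.
The last day of the appeal period: 29 August 2028 + 20 days = 18 September 2028.
The last day of the consultation period: 21 calendar days after 18 September 2028 is 9 October 2028.
Adding 19 calendar days to 9 October 2028 gives 28 October 2028, which is the date on which the withholding of payment becomes due. That falls on a Saturday, so it rolls to the next business day, Monday, 30 October 2028.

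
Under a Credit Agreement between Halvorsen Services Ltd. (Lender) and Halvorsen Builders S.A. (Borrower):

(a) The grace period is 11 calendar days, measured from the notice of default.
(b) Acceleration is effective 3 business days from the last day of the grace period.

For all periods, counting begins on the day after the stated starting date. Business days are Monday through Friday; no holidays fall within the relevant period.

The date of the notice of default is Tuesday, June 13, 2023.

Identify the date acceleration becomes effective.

June 28, 2023

Adding 11 calendar days to June 13, 2023 gives June 24, 2023, which is the last day of the grace period.
From Saturday, June 24, 2023, 3 business days (Jun 26, Jun 27, Jun 28, skipping weekends) brings us to Wednesday, June 28, 2023, which is the date acceleration becomes effective.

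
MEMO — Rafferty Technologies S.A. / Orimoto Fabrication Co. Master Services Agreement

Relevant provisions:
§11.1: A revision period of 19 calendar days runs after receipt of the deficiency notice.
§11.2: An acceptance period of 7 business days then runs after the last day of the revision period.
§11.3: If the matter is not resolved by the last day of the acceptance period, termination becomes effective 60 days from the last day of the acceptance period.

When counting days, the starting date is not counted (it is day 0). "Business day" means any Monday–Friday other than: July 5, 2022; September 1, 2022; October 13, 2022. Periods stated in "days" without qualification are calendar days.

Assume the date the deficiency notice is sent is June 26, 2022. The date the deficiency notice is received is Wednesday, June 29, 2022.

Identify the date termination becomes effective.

The last day of the revision period: June 29, 2022 + 19 days = July 18, 2022.
From Monday, July 18, 2022, 7 business days (Jul 19, Jul 20, Jul 21, Jul 22, Jul 25, Jul 26, Jul 27, skipping weekends) brings us to Wednesday, July 27, 2022, which is the last day of the acceptance period.
Adding 60 calendar days to July 27, 2022 gives September 25, 2022, which is the date termination becomes effective.

September 25, 2022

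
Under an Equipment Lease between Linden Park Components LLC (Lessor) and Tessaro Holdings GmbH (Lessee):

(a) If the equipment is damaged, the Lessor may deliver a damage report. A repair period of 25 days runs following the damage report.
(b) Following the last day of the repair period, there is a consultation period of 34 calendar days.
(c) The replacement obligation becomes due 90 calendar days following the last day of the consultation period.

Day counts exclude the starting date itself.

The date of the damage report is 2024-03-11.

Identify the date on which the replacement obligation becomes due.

Adding 25 calendar days to 2024-03-11 gives 2024-04-05, which is the last day of the repair period.
The last day of the consultation period: 2024-04-05 + 34 days = 2024-05-09.
The date on which the replacement obligation becomes due: 2024-05-09 + 90 days = 2024-08-07.

2024-08-07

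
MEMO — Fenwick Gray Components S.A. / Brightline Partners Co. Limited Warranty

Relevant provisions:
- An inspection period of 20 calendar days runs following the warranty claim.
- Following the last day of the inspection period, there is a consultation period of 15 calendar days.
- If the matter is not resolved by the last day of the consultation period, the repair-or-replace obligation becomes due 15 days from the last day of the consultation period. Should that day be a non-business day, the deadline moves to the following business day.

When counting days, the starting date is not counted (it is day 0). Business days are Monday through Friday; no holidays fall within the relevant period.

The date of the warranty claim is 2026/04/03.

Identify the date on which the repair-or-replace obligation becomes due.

Adding 20 calendar days to 2026/04/03 gives 2026/04/23, which is the last day of the inspection period.
The last day of the consultation period: 2026/04/23 + 15 days = 2026/05/08.
The date on which the repair-or-replace obligation becomes due: 2026/05/08 + 15 days = 2026/05/23. That falls on a Saturday, so it rolls to the next business day, Monday, 2026/05/25.

2026/05/25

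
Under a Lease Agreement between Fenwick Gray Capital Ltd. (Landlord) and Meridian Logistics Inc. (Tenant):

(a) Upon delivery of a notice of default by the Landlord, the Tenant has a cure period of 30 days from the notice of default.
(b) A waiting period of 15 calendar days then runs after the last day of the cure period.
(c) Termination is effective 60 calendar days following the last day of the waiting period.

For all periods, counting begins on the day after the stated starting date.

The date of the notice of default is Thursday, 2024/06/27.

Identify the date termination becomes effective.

2024/10/10

The last day of the cure period: 30 calendar days after 2024/06/27 is 2024/07/27.
The last day of the waiting period: 15 calendar days after 2024/07/27 is 2024/08/11.
Adding 60 calendar days to 2024/08/11 gives 2024/10/10, which is the date termination becomes effective.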